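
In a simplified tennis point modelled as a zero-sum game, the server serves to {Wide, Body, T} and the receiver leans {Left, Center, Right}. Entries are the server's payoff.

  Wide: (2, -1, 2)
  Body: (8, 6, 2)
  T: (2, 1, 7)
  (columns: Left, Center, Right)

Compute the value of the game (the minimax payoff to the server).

Row minima: Wide → -1, Body → 2, T → 1; maximin = 2.
Column maxima: Left → 8, Center → 6, Right → 7; minimax = 6.
2 ≠ 6, so there is no saddle point; optimal play is mixed.
Left is strictly dominated by Center (it gives the server strictly more in every row), so the receiver never plays it.
With Left eliminated, Wide is strictly dominated by T (T gives the server strictly more in every remaining column), so the server never plays it.
On the remaining 2×2 (Body, T vs Center, Right):
Let the server play Body with probability p. Expected payoff against Center: 6p + 1(1−p) = 5p + 1; against Right: 2p + 7(1−p) = −5p + 7.
Setting these equal: 5p + 1 = −5p + 7 ⇒ 10p = 6 ⇒ p = 3/5, and the value is (5)·(3/5) + 1 = 4.
For the receiver: with q = P(Center), equating Body's and T's payoffs gives 4q + 2 = −6q + 7 ⇒ q = 1/2.

4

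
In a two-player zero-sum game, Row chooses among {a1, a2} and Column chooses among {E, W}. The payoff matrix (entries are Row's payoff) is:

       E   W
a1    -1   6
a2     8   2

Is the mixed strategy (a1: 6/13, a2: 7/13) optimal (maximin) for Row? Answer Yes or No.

Against E this mix gives (6/13)·(-1) + (7/13)·8 = 50/13.
Against W this mix gives (6/13)·6 + (7/13)·2 = 50/13.
All of Column's active replies (E, W) yield 50/13, and no column does worse for Row. The mix makes Column indifferent and guarantees 50/13, so it is optimal.

Yes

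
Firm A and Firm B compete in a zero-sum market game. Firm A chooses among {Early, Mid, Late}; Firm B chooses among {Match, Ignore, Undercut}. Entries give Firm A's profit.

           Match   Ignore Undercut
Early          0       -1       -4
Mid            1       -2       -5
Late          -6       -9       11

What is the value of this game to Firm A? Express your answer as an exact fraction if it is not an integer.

Row minima: Early → -4, Mid → -5, Late → -9; maximin = -4.
Column maxima: Match → 1, Ignore → -1, Undercut → 11; minimax = -1.
-4 ≠ -1, so there is no saddle point; optimal play is mixed.
Match is strictly dominated by Ignore (it gives Firm A strictly more in every row), so Firm B never plays it.
With Match eliminated, Mid is strictly dominated by Early (Early gives Firm A strictly more in every remaining column), so Firm A never plays it.
On the remaining 2×2 (Early, Late vs Ignore, Undercut):
Let Firm A play Early with probability p. Expected payoff against Ignore: (-1)p + (-9)(1−p) = 8p − 9; against Undercut: (-4)p + 11(1−p) = −15p + 11.
Setting these equal: 8p − 9 = −15p + 11 ⇒ 23p = 20 ⇒ p = 20/23, and the value is (8)·(20/23) − 9 = -47/23.
For Firm B: with q = P(Ignore), equating Early's and Late's payoffs gives 3q − 4 = −20q + 11 ⇒ q = 15/23.

-47/23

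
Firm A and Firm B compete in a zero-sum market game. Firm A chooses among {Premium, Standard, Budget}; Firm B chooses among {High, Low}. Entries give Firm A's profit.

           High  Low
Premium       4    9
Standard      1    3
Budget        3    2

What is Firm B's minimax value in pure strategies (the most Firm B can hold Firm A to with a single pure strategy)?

4

Column maxima: High → 4, Low → 9.
The smallest of these is 4.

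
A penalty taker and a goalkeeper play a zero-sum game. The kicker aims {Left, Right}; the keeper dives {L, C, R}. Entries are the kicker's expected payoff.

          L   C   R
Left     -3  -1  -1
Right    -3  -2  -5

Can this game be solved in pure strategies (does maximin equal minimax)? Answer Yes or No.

Yes

Row minima: Left → -3, Right → -5; maximin = -3.
Column maxima: L → -3, C → -1, R → -1; minimax = -3.
maximin = minimax = -3, so a saddle point exists.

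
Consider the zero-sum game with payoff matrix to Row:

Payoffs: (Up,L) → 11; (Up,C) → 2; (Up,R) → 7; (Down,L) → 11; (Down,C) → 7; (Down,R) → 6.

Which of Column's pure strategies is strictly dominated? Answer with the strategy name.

C holds Row's payoff strictly below L in every row: 2 < 11, 7 < 11.
So L is strictly dominated for Column.

L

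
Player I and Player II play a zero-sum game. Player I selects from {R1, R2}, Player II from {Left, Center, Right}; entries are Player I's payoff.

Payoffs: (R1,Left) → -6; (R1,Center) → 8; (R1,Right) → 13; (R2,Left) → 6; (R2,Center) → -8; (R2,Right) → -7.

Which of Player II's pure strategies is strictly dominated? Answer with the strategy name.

Right

Center holds Player I's payoff strictly below Right in every row: 8 < 13, -8 < -7.
So Right is strictly dominated for Player II.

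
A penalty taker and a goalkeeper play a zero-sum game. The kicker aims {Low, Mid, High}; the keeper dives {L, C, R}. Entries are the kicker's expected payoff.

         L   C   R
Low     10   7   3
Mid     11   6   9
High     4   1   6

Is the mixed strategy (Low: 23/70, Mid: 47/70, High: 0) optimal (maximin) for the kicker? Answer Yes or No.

Against L this mix gives (23/70)·10 + (47/70)·11 = 747/70.
Against C this mix gives (23/70)·7 + (47/70)·6 = 443/70.
Against R this mix gives (23/70)·3 + (47/70)·9 = 246/35.
The keeper will play C, holding the kicker to 443/70. Shifting weight toward the row that does better against C would raise this floor (the equalizing mix achieves 45/7 against both C and R), so the proposed strategy is not optimal.

No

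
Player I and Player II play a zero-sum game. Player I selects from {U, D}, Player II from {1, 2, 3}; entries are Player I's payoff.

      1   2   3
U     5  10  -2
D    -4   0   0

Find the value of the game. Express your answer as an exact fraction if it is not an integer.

-8/11

Row minima: U → -2, D → -4; maximin = -2.
Column maxima: 1 → 5, 2 → 10, 3 → 0; minimax = 0.
-2 ≠ 0, so there is no saddle point; optimal play is mixed.
2 is strictly dominated by 1 (it gives Player I strictly more in every row), so Player II never plays it.
On the remaining 2×2 (U, D vs 1, 3):
Let Player I play U with probability p. Expected payoff against 1: 5p + (-4)(1−p) = 9p − 4; against 3: (-2)p + 0(1−p) = −2p.
Setting these equal: 9p − 4 = −2p ⇒ 11p = 4 ⇒ p = 4/11, and the value is (9)·(4/11) − 4 = -8/11.
For Player II: with q = P(1), equating U's and D's payoffs gives 7q − 2 = −4q ⇒ q = 2/11.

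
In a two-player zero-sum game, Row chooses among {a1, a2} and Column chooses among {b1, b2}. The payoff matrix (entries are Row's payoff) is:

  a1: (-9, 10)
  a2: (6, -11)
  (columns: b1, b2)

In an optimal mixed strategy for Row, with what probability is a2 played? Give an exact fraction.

Row minima: a1 → -9, a2 → -11; maximin = -9.
Column maxima: b1 → 6, b2 → 10; minimax = 6.
-9 ≠ 6, so there is no saddle point; optimal play is mixed.
Let Row play a1 with probability p. Expected payoff against b1: (-9)p + 6(1−p) = −15p + 6; against b2: 10p + (-11)(1−p) = 21p − 11.
Setting these equal: −15p + 6 = 21p − 11 ⇒ −36p = -17 ⇒ p = 17/36, and the value is (-15)·(17/36) + 6 = -13/12.
For Column: with q = P(b1), equating a1's and a2's payoffs gives −19q + 10 = 17q − 11 ⇒ q = 7/12.

19/36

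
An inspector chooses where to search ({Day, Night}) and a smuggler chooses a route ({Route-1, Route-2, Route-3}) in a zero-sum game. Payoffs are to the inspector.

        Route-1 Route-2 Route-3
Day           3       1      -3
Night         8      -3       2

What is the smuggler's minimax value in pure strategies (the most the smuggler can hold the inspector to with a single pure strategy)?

Column maxima: Route-1 → 8, Route-2 → 1, Route-3 → 2.
The smallest of these is 1.

1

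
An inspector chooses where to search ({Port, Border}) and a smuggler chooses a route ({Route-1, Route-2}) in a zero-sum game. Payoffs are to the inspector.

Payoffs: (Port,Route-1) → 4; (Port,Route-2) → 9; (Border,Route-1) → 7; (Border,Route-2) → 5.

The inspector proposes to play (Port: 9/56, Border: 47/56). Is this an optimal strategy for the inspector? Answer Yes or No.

No

Against Route-1 this mix gives (9/56)·4 + (47/56)·7 = 365/56.
Against Route-2 this mix gives (9/56)·9 + (47/56)·5 = 79/14.
The smuggler will play Route-2, holding the inspector to 79/14. Shifting weight toward the row that does better against Route-2 would raise this floor (the equalizing mix achieves 43/7 against both Route-2 and Route-1), so the proposed strategy is not optimal.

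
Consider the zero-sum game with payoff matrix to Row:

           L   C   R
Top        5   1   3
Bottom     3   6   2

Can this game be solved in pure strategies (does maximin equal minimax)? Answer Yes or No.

Row minima: Top → 1, Bottom → 2; maximin = 2.
Column maxima: L → 5, C → 6, R → 3; minimax = 3.
2 ≠ 3, so no pure-strategy equilibrium exists.

No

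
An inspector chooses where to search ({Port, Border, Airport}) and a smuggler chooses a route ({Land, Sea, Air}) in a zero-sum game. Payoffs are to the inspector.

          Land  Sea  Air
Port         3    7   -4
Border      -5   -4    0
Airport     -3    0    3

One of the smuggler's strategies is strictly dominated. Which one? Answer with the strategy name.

Sea

Land holds the inspector's payoff strictly below Sea in every row: 3 < 7, -5 < -4, -3 < 0.
So Sea is strictly dominated for the smuggler.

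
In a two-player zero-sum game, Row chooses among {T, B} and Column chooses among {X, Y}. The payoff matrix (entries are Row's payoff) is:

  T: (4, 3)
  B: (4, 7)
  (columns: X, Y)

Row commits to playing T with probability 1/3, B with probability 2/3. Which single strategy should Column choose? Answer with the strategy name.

X

If Column plays X, Row's expected payoff is (1/3)·4 + (2/3)·4 = 4.
If Column plays Y, Row's expected payoff is (1/3)·3 + (2/3)·7 = 17/3.
Column minimizes Row's payoff; the smallest is 4, so the best response is X.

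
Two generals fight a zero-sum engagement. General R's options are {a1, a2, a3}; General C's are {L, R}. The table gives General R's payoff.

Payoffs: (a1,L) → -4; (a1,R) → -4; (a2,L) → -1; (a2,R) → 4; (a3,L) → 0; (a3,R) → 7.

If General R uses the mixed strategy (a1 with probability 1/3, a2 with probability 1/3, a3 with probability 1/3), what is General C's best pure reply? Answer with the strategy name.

If General C plays L, General R's expected payoff is (1/3)·(-4) + (1/3)·(-1) + (1/3)·0 = -5/3.
If General C plays R, General R's expected payoff is (1/3)·(-4) + (1/3)·4 + (1/3)·7 = 7/3.
General C minimizes General R's payoff; the smallest is -5/3, so the best response is L.

L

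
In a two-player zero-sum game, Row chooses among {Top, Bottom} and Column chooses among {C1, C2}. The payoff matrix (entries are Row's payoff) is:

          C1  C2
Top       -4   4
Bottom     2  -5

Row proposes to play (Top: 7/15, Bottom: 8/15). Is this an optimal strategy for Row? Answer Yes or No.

Against C1 this mix gives (7/15)·(-4) + (8/15)·2 = -4/5.
Against C2 this mix gives (7/15)·4 + (8/15)·(-5) = -4/5.
All of Column's active replies (C1, C2) yield -4/5, and no column does worse for Row. The mix makes Column indifferent and guarantees -4/5, so it is optimal.

Yes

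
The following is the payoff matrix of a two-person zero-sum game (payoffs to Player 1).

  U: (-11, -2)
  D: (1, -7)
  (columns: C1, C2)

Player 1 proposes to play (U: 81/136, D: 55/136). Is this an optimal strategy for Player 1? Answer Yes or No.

Against C1 this mix gives (81/136)·(-11) + (55/136)·1 = -209/34.
Against C2 this mix gives (81/136)·(-2) + (55/136)·(-7) = -547/136.
Player 2 will play C1, holding Player 1 to -209/34. Shifting weight toward the row that does better against C1 would raise this floor (the equalizing mix achieves -79/17 against both C1 and C2), so the proposed strategy is not optimal.

No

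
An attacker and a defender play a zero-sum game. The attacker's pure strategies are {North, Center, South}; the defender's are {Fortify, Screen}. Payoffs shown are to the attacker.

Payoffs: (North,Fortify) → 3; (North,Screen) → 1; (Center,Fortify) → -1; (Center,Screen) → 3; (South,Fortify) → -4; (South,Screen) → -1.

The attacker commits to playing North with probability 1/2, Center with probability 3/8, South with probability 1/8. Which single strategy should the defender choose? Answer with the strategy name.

If the defender plays Fortify, the attacker's expected payoff is (1/2)·3 + (3/8)·(-1) + (1/8)·(-4) = 5/8.
If the defender plays Screen, the attacker's expected payoff is (1/2)·1 + (3/8)·3 + (1/8)·(-1) = 3/2.
The defender minimizes the attacker's payoff; the smallest is 5/8, so the best response is Fortify.

Fortify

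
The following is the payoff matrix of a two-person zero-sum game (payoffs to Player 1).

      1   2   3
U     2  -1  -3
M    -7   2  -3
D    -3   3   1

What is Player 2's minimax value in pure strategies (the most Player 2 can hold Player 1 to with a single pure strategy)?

Column maxima: 1 → 2, 2 → 3, 3 → 1.
The smallest of these is 1.

1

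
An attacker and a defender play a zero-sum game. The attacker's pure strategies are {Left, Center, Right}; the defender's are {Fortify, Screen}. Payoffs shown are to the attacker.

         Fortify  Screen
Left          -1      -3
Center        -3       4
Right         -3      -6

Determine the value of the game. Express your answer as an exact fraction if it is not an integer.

-13/9

Row minima: Left → -3, Center → -3, Right → -6; maximin = -3.
Column maxima: Fortify → -1, Screen → 4; minimax = -1.
-3 ≠ -1, so there is no saddle point; optimal play is mixed.
Right is strictly dominated by Left, so the attacker never plays it.
On the remaining 2×2 (Left, Center vs Fortify, Screen):
Let the attacker play Left with probability p. Expected payoff against Fortify: (-1)p + (-3)(1−p) = 2p − 3; against Screen: (-3)p + 4(1−p) = −7p + 4.
Setting these equal: 2p − 3 = −7p + 4 ⇒ 9p = 7 ⇒ p = 7/9, and the value is (2)·(7/9) − 3 = -13/9.
For the defender: with q = P(Fortify), equating Left's and Center's payoffs gives 2q − 3 = −7q + 4 ⇒ q = 7/9.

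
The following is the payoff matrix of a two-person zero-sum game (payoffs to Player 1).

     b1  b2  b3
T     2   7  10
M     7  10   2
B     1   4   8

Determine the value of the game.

66/13

Row minima: T → 2, M → 2, B → 1; maximin = 2.
Column maxima: b1 → 7, b2 → 10, b3 → 10; minimax = 7.
2 ≠ 7, so there is no saddle point; optimal play is mixed.
B is strictly dominated by T, so Player 1 never plays it.
b2 is strictly dominated by b1 (it gives Player 1 strictly more in every row), so Player 2 never plays it.
On the remaining 2×2 (T, M vs b1, b3):
Let Player 1 play T with probability p. Expected payoff against b1: 2p + 7(1−p) = −5p + 7; against b3: 10p + 2(1−p) = 8p + 2.
Setting these equal: −5p + 7 = 8p + 2 ⇒ −13p = -5 ⇒ p = 5/13, and the value is (-5)·(5/13) + 7 = 66/13.
For Player 2: with q = P(b1), equating T's and M's payoffs gives −8q + 10 = 5q + 2 ⇒ q = 8/13.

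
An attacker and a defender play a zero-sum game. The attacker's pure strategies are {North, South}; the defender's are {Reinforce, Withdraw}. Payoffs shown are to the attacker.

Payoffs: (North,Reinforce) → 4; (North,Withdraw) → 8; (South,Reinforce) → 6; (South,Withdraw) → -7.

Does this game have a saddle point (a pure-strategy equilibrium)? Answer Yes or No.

No

Row minima: North → 4, South → -7; maximin = 4.
Column maxima: Reinforce → 6, Withdraw → 8; minimax = 6.
4 ≠ 6, so no pure-strategy equilibrium exists.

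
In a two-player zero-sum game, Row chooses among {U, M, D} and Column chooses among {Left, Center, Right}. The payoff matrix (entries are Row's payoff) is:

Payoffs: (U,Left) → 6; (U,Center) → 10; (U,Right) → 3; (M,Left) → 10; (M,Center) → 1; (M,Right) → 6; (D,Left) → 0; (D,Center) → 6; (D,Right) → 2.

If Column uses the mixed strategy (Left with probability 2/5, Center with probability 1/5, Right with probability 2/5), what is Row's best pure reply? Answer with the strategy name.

M

Expected payoff of U: (2/5)·6 + (1/5)·10 + (2/5)·3 = 28/5.
Expected payoff of M: (2/5)·10 + (1/5)·1 + (2/5)·6 = 33/5.
Expected payoff of D: (2/5)·0 + (1/5)·6 + (2/5)·2 = 2.
The largest is 33/5, so Row's best response is M.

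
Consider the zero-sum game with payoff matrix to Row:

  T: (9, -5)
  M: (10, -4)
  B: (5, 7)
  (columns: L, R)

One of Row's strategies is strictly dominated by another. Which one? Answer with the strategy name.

T

M gives a strictly higher payoff than T against every column: 10 > 9, -4 > -5.
So T is strictly dominated and Row never plays it.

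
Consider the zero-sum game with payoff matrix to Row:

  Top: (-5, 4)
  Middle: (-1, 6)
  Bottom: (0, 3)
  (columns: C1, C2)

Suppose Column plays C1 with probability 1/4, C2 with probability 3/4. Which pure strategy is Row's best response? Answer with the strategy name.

Middle

Expected payoff of Top: (1/4)·(-5) + (3/4)·4 = 7/4.
Expected payoff of Middle: (1/4)·(-1) + (3/4)·6 = 17/4.
Expected payoff of Bottom: (1/4)·0 + (3/4)·3 = 9/4.
The largest is 17/4, so Row's best response is Middle.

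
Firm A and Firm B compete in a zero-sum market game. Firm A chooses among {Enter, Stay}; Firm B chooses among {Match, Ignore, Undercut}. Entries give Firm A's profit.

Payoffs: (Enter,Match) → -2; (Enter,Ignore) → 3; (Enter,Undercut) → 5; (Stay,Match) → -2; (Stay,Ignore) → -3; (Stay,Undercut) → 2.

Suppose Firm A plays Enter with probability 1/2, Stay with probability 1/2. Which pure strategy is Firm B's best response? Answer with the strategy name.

If Firm B plays Match, Firm A's expected payoff is (1/2)·(-2) + (1/2)·(-2) = -2.
If Firm B plays Ignore, Firm A's expected payoff is (1/2)·3 + (1/2)·(-3) = 0.
If Firm B plays Undercut, Firm A's expected payoff is (1/2)·5 + (1/2)·2 = 7/2.
Firm B minimizes Firm A's payoff; the smallest is -2, so the best response is Match.

Match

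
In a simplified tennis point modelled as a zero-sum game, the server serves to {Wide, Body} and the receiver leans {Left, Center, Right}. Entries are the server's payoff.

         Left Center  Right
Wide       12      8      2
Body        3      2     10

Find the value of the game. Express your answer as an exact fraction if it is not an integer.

38/7

Row minima: Wide → 2, Body → 2; maximin = 2.
Column maxima: Left → 12, Center → 8, Right → 10; minimax = 8.
2 ≠ 8, so there is no saddle point; optimal play is mixed.
Left is strictly dominated by Center (it gives the server strictly more in every row), so the receiver never plays it.
On the remaining 2×2 (Wide, Body vs Center, Right):
Let the server play Wide with probability p. Expected payoff against Center: 8p + 2(1−p) = 6p + 2; against Right: 2p + 10(1−p) = −8p + 10.
Setting these equal: 6p + 2 = −8p + 10 ⇒ 14p = 8 ⇒ p = 4/7, and the value is (6)·(4/7) + 2 = 38/7.
For the receiver: with q = P(Center), equating Wide's and Body's payoffs gives 6q + 2 = −8q + 10 ⇒ q = 4/7.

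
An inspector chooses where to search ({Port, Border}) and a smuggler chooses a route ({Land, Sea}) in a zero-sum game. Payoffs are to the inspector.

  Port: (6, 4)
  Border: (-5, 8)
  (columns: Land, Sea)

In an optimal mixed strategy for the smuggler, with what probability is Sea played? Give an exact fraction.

Row minima: Port → 4, Border → -5; maximin = 4.
Column maxima: Land → 6, Sea → 8; minimax = 6.
4 ≠ 6, so there is no saddle point; optimal play is mixed.
Let the inspector play Port with probability p. Expected payoff against Land: 6p + (-5)(1−p) = 11p − 5; against Sea: 4p + 8(1−p) = −4p + 8.
Setting these equal: 11p − 5 = −4p + 8 ⇒ 15p = 13 ⇒ p = 13/15, and the value is (11)·(13/15) − 5 = 68/15.
For the smuggler: with q = P(Land), equating Port's and Border's payoffs gives 2q + 4 = −13q + 8 ⇒ q = 4/15.

11/15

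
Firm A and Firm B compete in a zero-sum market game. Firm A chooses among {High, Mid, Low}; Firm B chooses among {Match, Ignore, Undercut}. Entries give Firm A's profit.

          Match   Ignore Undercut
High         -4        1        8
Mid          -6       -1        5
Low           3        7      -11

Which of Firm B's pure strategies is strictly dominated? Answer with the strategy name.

Match holds Firm A's payoff strictly below Ignore in every row: -4 < 1, -6 < -1, 3 < 7.
So Ignore is strictly dominated for Firm B.

Ignore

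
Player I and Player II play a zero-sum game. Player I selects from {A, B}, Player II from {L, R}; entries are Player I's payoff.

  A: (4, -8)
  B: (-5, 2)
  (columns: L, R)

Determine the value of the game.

Row minima: A → -8, B → -5; maximin = -5.
Column maxima: L → 4, R → 2; minimax = 2.
-5 ≠ 2, so there is no saddle point; optimal play is mixed.
Let Player I play A with probability p. Expected payoff against L: 4p + (-5)(1−p) = 9p − 5; against R: (-8)p + 2(1−p) = −10p + 2.
Setting these equal: 9p − 5 = −10p + 2 ⇒ 19p = 7 ⇒ p = 7/19, and the value is (9)·(7/19) − 5 = -32/19.
For Player II: with q = P(L), equating A's and B's payoffs gives 12q − 8 = −7q + 2 ⇒ q = 10/19.

-32/19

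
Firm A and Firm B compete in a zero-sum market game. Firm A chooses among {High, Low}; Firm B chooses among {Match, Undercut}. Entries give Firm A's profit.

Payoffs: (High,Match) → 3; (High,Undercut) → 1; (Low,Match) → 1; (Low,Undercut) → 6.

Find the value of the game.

Row minima: High → 1, Low → 1; maximin = 1.
Column maxima: Match → 3, Undercut → 6; minimax = 3.
1 ≠ 3, so there is no saddle point; optimal play is mixed.
Let Firm A play High with probability p. Expected payoff against Match: 3p + 1(1−p) = 2p + 1; against Undercut: 1p + 6(1−p) = −5p + 6.
Setting these equal: 2p + 1 = −5p + 6 ⇒ 7p = 5 ⇒ p = 5/7, and the value is (2)·(5/7) + 1 = 17/7.
For Firm B: with q = P(Match), equating High's and Low's payoffs gives 2q + 1 = −5q + 6 ⇒ q = 5/7.

17/7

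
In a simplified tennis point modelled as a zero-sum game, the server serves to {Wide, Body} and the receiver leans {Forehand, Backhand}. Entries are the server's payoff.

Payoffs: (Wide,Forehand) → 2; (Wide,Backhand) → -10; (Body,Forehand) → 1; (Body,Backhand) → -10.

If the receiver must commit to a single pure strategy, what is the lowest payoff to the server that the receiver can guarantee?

-10

Column maxima: Forehand → 2, Backhand → -10.
The smallest of these is -10.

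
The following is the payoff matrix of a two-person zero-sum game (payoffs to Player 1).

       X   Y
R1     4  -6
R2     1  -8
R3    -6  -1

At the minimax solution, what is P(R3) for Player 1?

2/3

Row minima: R1 → -6, R2 → -8, R3 → -6; maximin = -6.
Column maxima: X → 4, Y → -1; minimax = -1.
-6 ≠ -1, so there is no saddle point; optimal play is mixed.
R2 is strictly dominated by R1, so Player 1 never plays it.
On the remaining 2×2 (R1, R3 vs X, Y):
Let Player 1 play R1 with probability p. Expected payoff against X: 4p + (-6)(1−p) = 10p − 6; against Y: (-6)p + (-1)(1−p) = −5p − 1.
Setting these equal: 10p − 6 = −5p − 1 ⇒ 15p = 5 ⇒ p = 1/3, and the value is (10)·(1/3) − 6 = -8/3.
For Player 2: with q = P(X), equating R1's and R3's payoffs gives 10q − 6 = −5q − 1 ⇒ q = 1/3.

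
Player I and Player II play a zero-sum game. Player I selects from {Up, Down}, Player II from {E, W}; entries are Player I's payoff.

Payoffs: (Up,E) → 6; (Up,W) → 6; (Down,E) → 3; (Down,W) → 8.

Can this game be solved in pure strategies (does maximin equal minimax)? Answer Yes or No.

Row minima: Up → 6, Down → 3; maximin = 6.
Column maxima: E → 6, W → 8; minimax = 6.
maximin = minimax = 6, so a saddle point exists.

Yes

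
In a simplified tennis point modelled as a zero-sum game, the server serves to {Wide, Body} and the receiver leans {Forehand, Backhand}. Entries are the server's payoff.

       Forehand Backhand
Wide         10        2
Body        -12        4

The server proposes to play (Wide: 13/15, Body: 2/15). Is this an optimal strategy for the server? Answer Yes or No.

Against Forehand this mix gives (13/15)·10 + (2/15)·(-12) = 106/15.
Against Backhand this mix gives (13/15)·2 + (2/15)·4 = 34/15.
The receiver will play Backhand, holding the server to 34/15. Shifting weight toward the row that does better against Backhand would raise this floor (the equalizing mix achieves 8/3 against both Backhand and Forehand), so the proposed strategy is not optimal.

No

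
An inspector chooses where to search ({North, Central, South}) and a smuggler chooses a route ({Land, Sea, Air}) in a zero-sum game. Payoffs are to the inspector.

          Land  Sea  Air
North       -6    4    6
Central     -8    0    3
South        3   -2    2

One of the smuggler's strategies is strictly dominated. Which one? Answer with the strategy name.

Sea holds the inspector's payoff strictly below Air in every row: 4 < 6, 0 < 3, -2 < 2.
So Air is strictly dominated for the smuggler.

Air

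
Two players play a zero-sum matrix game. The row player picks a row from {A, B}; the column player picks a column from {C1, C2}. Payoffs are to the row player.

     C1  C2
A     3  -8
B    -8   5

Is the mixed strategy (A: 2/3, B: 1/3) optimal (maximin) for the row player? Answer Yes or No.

Against C1 this mix gives (2/3)·3 + (1/3)·(-8) = -2/3.
Against C2 this mix gives (2/3)·(-8) + (1/3)·5 = -11/3.
The column player will play C2, holding the row player to -11/3. Shifting weight toward the row that does better against C2 would raise this floor (the equalizing mix achieves -49/24 against both C2 and C1), so the proposed strategy is not optimal.

No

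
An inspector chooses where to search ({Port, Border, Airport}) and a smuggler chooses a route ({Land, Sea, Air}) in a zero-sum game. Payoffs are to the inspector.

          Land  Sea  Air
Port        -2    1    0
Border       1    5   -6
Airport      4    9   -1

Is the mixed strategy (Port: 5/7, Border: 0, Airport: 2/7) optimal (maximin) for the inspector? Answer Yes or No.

Against Land this mix gives (5/7)·(-2) + (2/7)·4 = -2/7.
Against Sea this mix gives (5/7)·1 + (2/7)·9 = 23/7.
Against Air this mix gives (5/7)·0 + (2/7)·(-1) = -2/7.
All of the smuggler's active replies (Land, Air) yield -2/7, and no column does worse for the inspector. The mix makes the smuggler indifferent and guarantees -2/7, so it is optimal.

Yes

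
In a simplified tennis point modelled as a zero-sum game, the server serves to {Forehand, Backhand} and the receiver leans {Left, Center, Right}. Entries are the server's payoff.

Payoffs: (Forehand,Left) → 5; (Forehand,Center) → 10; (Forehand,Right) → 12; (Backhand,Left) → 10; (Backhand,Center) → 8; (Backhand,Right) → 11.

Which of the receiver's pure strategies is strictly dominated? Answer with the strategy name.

Right

Left holds the server's payoff strictly below Right in every row: 5 < 12, 10 < 11.
So Right is strictly dominated for the receiver.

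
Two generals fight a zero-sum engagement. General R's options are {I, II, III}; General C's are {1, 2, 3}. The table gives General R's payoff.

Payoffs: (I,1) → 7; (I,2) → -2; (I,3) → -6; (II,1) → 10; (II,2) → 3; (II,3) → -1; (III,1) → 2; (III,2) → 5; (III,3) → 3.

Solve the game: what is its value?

8/3

Row minima: I → -6, II → -1, III → 2; maximin = 2.
Column maxima: 1 → 10, 2 → 5, 3 → 3; minimax = 3.
2 ≠ 3, so there is no saddle point; optimal play is mixed.
I is strictly dominated by II, so General R never plays it.
2 is strictly dominated by 3 (it gives General R strictly more in every row), so General C never plays it.
On the remaining 2×2 (II, III vs 1, 3):
Let General R play II with probability p. Expected payoff against 1: 10p + 2(1−p) = 8p + 2; against 3: (-1)p + 3(1−p) = −4p + 3.
Setting these equal: 8p + 2 = −4p + 3 ⇒ 12p = 1 ⇒ p = 1/12, and the value is (8)·(1/12) + 2 = 8/3.
For General C: with q = P(1), equating II's and III's payoffs gives 11q − 1 = −q + 3 ⇒ q = 1/3.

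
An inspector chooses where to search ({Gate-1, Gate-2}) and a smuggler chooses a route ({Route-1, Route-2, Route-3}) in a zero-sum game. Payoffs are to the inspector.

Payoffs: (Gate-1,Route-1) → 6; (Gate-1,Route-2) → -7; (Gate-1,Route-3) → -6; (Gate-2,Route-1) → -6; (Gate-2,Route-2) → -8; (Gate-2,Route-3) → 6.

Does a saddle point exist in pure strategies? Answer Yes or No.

Row minima: Gate-1 → -7, Gate-2 → -8; maximin = -7.
Column maxima: Route-1 → 6, Route-2 → -7, Route-3 → 6; minimax = -7.
maximin = minimax = -7, so a saddle point exists.

Yes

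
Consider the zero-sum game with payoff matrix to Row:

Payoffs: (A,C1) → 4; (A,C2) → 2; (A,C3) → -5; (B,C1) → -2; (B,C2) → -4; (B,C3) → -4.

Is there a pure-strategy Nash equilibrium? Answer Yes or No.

Yes

Row minima: A → -5, B → -4; maximin = -4.
Column maxima: C1 → 4, C2 → 2, C3 → -4; minimax = -4.
maximin = minimax = -4, so a saddle point exists.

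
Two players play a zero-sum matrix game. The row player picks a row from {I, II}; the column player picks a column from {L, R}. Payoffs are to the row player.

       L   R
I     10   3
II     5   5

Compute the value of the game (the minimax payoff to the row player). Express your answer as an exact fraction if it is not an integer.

Row minima: I → 3, II → 5; maximin = 5.
Column maxima: L → 10, R → 5; minimax = 5.
Since maximin = minimax = 5, there is a saddle point and the value is 5.

5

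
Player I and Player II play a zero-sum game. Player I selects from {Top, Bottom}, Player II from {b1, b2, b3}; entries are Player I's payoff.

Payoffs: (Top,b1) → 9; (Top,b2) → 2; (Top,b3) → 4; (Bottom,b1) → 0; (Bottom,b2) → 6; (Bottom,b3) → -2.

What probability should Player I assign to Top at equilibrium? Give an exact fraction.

4/5

Row minima: Top → 2, Bottom → -2; maximin = 2.
Column maxima: b1 → 9, b2 → 6, b3 → 4; minimax = 4.
2 ≠ 4, so there is no saddle point; optimal play is mixed.
b1 is strictly dominated by b3 (it gives Player I strictly more in every row), so Player II never plays it.
On the remaining 2×2 (Top, Bottom vs b2, b3):
Let Player I play Top with probability p. Expected payoff against b2: 2p + 6(1−p) = −4p + 6; against b3: 4p + (-2)(1−p) = 6p − 2.
Setting these equal: −4p + 6 = 6p − 2 ⇒ −10p = -8 ⇒ p = 4/5, and the value is (-4)·(4/5) + 6 = 14/5.
For Player II: with q = P(b2), equating Top's and Bottom's payoffs gives −2q + 4 = 8q − 2 ⇒ q = 3/5.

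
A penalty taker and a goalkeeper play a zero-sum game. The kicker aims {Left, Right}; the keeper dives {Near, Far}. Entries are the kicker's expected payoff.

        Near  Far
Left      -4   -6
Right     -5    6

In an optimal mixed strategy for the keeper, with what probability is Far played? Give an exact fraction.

Row minima: Left → -6, Right → -5; maximin = -5.
Column maxima: Near → -4, Far → 6; minimax = -4.
-5 ≠ -4, so there is no saddle point; optimal play is mixed.
Let the kicker play Left with probability p. Expected payoff against Near: (-4)p + (-5)(1−p) = p − 5; against Far: (-6)p + 6(1−p) = −12p + 6.
Setting these equal: p − 5 = −12p + 6 ⇒ 13p = 11 ⇒ p = 11/13, and the value is (1)·(11/13) − 5 = -54/13.
For the keeper: with q = P(Near), equating Left's and Right's payoffs gives 2q − 6 = −11q + 6 ⇒ q = 12/13.

1/13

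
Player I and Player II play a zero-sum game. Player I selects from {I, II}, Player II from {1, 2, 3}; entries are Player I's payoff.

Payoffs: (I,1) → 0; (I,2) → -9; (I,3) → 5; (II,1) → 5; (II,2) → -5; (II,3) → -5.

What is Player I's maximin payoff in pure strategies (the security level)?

-5

Row minima: I → -9, II → -5.
The best of these is -5.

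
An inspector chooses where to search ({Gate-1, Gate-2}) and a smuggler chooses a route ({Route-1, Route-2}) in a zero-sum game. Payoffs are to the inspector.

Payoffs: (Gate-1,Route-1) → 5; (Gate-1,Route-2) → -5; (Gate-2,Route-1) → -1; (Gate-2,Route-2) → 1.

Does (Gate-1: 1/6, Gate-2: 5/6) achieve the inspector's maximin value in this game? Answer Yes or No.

Against Route-1 this mix gives (1/6)·5 + (5/6)·(-1) = 0.
Against Route-2 this mix gives (1/6)·(-5) + (5/6)·1 = 0.
All of the smuggler's active replies (Route-1, Route-2) yield 0, and no column does worse for the inspector. The mix makes the smuggler indifferent and guarantees 0, so it is optimal.

Yes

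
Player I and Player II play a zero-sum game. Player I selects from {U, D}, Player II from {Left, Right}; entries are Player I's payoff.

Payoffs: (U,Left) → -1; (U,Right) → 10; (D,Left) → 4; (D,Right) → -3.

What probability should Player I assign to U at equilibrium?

7/18

Row minima: U → -1, D → -3; maximin = -1.
Column maxima: Left → 4, Right → 10; minimax = 4.
-1 ≠ 4, so there is no saddle point; optimal play is mixed.
Let Player I play U with probability p. Expected payoff against Left: (-1)p + 4(1−p) = −5p + 4; against Right: 10p + (-3)(1−p) = 13p − 3.
Setting these equal: −5p + 4 = 13p − 3 ⇒ −18p = -7 ⇒ p = 7/18, and the value is (-5)·(7/18) + 4 = 37/18.
For Player II: with q = P(Left), equating U's and D's payoffs gives −11q + 10 = 7q − 3 ⇒ q = 13/18.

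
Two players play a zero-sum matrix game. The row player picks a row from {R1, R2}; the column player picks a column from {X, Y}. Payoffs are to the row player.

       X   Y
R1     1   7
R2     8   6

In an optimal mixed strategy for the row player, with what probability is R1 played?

Row minima: R1 → 1, R2 → 6; maximin = 6.
Column maxima: X → 8, Y → 7; minimax = 7.
6 ≠ 7, so there is no saddle point; optimal play is mixed.
Let the row player play R1 with probability p. Expected payoff against X: 1p + 8(1−p) = −7p + 8; against Y: 7p + 6(1−p) = p + 6.
Setting these equal: −7p + 8 = p + 6 ⇒ −8p = -2 ⇒ p = 1/4, and the value is (-7)·(1/4) + 8 = 25/4.
For the column player: with q = P(X), equating R1's and R2's payoffs gives −6q + 7 = 2q + 6 ⇒ q = 1/8.

1/4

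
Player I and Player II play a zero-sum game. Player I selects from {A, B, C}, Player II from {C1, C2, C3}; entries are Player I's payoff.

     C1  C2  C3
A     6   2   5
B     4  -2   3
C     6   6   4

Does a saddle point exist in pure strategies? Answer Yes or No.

Row minima: A → 2, B → -2, C → 4; maximin = 4.
Column maxima: C1 → 6, C2 → 6, C3 → 5; minimax = 5.
4 ≠ 5, so no pure-strategy equilibrium exists.

No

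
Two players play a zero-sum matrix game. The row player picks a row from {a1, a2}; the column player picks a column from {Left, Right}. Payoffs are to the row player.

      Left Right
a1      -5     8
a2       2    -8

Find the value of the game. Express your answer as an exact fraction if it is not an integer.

-24/23

Row minima: a1 → -5, a2 → -8; maximin = -5.
Column maxima: Left → 2, Right → 8; minimax = 2.
-5 ≠ 2, so there is no saddle point; optimal play is mixed.
Let the row player play a1 with probability p. Expected payoff against Left: (-5)p + 2(1−p) = −7p + 2; against Right: 8p + (-8)(1−p) = 16p − 8.
Setting these equal: −7p + 2 = 16p − 8 ⇒ −23p = -10 ⇒ p = 10/23, and the value is (-7)·(10/23) + 2 = -24/23.
For the column player: with q = P(Left), equating a1's and a2's payoffs gives −13q + 8 = 10q − 8 ⇒ q = 16/23.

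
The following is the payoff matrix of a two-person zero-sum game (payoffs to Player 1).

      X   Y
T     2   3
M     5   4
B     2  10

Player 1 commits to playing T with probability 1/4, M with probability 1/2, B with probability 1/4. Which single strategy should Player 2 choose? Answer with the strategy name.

X

If Player 2 plays X, Player 1's expected payoff is (1/4)·2 + (1/2)·5 + (1/4)·2 = 7/2.
If Player 2 plays Y, Player 1's expected payoff is (1/4)·3 + (1/2)·4 + (1/4)·10 = 21/4.
Player 2 minimizes Player 1's payoff; the smallest is 7/2, so the best response is X.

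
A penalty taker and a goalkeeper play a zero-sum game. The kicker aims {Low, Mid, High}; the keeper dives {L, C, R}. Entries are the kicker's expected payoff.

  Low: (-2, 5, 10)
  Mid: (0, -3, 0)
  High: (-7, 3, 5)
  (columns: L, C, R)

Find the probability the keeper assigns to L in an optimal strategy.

Row minima: Low → -2, Mid → -3, High → -7; maximin = -2.
Column maxima: L → 0, C → 5, R → 10; minimax = 0.
-2 ≠ 0, so there is no saddle point; optimal play is mixed.
High is strictly dominated by Low, so the kicker never plays it.
R is strictly dominated by C (it gives the kicker strictly more in every row), so the keeper never plays it.
On the remaining 2×2 (Low, Mid vs L, C):
Let the kicker play Low with probability p. Expected payoff against L: (-2)p + 0(1−p) = −2p; against C: 5p + (-3)(1−p) = 8p − 3.
Setting these equal: −2p = 8p − 3 ⇒ −10p = -3 ⇒ p = 3/10, and the value is (-2)·(3/10) = -3/5.
For the keeper: with q = P(L), equating Low's and Mid's payoffs gives −7q + 5 = 3q − 3 ⇒ q = 4/5.

4/5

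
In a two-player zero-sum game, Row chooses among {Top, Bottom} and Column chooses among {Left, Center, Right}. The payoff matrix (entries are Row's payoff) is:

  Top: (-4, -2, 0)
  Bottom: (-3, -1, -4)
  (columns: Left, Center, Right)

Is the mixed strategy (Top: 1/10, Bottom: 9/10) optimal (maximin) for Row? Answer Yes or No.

Against Left this mix gives (1/10)·(-4) + (9/10)·(-3) = -31/10.
Against Center this mix gives (1/10)·(-2) + (9/10)·(-1) = -11/10.
Against Right this mix gives (1/10)·0 + (9/10)·(-4) = -18/5.
Column will play Right, holding Row to -18/5. Shifting weight toward the row that does better against Right would raise this floor (the equalizing mix achieves -16/5 against both Right and Left), so the proposed strategy is not optimal.

No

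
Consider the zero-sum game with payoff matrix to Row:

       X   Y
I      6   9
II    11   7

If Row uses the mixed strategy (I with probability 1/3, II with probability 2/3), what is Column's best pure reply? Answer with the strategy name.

If Column plays X, Row's expected payoff is (1/3)·6 + (2/3)·11 = 28/3.
If Column plays Y, Row's expected payoff is (1/3)·9 + (2/3)·7 = 23/3.
Column minimizes Row's payoff; the smallest is 23/3, so the best response is Y.

Y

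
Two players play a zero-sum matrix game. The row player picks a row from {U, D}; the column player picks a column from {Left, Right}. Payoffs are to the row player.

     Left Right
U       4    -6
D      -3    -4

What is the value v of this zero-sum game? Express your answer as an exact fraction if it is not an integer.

Row minima: U → -6, D → -4; maximin = -4.
Column maxima: Left → 4, Right → -4; minimax = -4.
Since maximin = minimax = -4, there is a saddle point and the value is -4.

-4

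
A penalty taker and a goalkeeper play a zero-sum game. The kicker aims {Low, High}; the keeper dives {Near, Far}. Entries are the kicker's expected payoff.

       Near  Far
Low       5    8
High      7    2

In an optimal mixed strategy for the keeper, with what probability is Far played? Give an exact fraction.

1/4

Row minima: Low → 5, High → 2; maximin = 5.
Column maxima: Near → 7, Far → 8; minimax = 7.
5 ≠ 7, so there is no saddle point; optimal play is mixed.
Let the kicker play Low with probability p. Expected payoff against Near: 5p + 7(1−p) = −2p + 7; against Far: 8p + 2(1−p) = 6p + 2.
Setting these equal: −2p + 7 = 6p + 2 ⇒ −8p = -5 ⇒ p = 5/8, and the value is (-2)·(5/8) + 7 = 23/4.
For the keeper: with q = P(Near), equating Low's and High's payoffs gives −3q + 8 = 5q + 2 ⇒ q = 3/4.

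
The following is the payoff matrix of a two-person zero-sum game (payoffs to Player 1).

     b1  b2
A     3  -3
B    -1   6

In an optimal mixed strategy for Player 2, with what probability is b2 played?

Row minima: A → -3, B → -1; maximin = -1.
Column maxima: b1 → 3, b2 → 6; minimax = 3.
-1 ≠ 3, so there is no saddle point; optimal play is mixed.
Let Player 1 play A with probability p. Expected payoff against b1: 3p + (-1)(1−p) = 4p − 1; against b2: (-3)p + 6(1−p) = −9p + 6.
Setting these equal: 4p − 1 = −9p + 6 ⇒ 13p = 7 ⇒ p = 7/13, and the value is (4)·(7/13) − 1 = 15/13.
For Player 2: with q = P(b1), equating A's and B's payoffs gives 6q − 3 = −7q + 6 ⇒ q = 9/13.

4/13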